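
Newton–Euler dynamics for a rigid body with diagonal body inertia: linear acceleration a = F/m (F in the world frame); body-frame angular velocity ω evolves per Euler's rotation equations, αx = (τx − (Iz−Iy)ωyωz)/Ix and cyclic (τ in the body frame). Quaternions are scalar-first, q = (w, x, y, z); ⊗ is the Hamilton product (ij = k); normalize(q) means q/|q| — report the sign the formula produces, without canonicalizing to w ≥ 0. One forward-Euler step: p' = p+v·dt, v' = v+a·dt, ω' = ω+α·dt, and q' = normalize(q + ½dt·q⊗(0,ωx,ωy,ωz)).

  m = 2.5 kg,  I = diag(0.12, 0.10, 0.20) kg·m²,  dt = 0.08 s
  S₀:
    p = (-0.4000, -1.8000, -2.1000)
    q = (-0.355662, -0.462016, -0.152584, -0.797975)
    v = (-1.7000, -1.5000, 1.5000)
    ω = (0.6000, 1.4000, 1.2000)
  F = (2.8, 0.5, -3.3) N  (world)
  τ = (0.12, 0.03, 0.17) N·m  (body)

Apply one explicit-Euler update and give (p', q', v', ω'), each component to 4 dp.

(τ − ω×Iω)/I = (-0.4000, 0.8760, 0.9340)
new body rate ω' = (0.5680, 1.4701, 1.2747)
2q̇ = q⊗(0,ω) = (1.4483972, 0.7206670, -0.4222926, -0.9820664)
q + ½dt·q⊗(0,ω), renormalized = (-0.2968, -0.4319, -0.1690, -0.8348)
new position p' = (-0.5360, -1.9200, -1.9800)
v + (F/m)dt = (-1.6104, -1.4840, 1.3944)

p' = (-0.5360, -1.9200, -1.9800)
q' = (-0.2968, -0.4319, -0.1690, -0.8348)
v' = (-1.6104, -1.4840, 1.3944)
ω' = (0.5680, 1.4701, 1.2747)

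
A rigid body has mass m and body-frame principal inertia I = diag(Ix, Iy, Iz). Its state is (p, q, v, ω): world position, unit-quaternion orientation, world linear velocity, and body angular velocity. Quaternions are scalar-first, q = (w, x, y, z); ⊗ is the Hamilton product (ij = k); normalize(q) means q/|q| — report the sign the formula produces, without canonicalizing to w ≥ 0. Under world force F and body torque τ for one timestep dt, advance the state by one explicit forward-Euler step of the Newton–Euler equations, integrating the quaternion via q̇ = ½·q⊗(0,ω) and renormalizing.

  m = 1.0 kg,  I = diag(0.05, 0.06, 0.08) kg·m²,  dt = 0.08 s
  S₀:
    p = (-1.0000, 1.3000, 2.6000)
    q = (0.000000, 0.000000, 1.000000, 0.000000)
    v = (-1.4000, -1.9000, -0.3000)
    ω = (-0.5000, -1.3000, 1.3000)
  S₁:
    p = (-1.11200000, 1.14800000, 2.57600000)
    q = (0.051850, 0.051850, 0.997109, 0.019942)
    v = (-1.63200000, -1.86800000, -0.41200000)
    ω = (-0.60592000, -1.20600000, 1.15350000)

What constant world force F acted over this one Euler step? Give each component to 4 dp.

F = (-2.9000, 0.4000, -1.4000)

Δv = v₁−v₀ = (-0.23200000, 0.03200000, -0.11200000)
applied force F = (-2.9000, 0.4000, -1.4000)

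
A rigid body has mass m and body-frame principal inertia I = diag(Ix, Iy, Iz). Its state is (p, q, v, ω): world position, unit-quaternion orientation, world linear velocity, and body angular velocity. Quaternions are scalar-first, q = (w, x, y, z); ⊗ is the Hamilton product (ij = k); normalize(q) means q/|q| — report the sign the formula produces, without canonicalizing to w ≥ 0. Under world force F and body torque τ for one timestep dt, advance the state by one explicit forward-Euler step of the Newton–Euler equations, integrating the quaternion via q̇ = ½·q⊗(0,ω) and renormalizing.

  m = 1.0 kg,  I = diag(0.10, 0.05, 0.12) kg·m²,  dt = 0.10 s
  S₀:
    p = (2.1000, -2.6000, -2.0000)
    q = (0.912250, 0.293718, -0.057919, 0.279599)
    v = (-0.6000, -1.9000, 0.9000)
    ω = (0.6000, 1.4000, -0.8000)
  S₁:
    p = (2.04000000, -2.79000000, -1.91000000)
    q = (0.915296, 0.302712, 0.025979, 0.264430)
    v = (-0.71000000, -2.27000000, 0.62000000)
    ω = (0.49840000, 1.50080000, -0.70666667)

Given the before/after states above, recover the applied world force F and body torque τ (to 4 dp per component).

rate change Δω = (-0.10160000, 0.10080000, 0.09333333)
precession coupling = (-0.0784, 0.0096, -0.0420)
I·α + gyro = (-0.1800, 0.0600, 0.0700)
velocity change Δv = (-0.11000000, -0.37000000, -0.28000000)
applied force F = (-1.1000, -3.7000, -2.8000)

F = (-1.1000, -3.7000, -2.8000)
τ = (-0.1800, 0.0600, 0.0700)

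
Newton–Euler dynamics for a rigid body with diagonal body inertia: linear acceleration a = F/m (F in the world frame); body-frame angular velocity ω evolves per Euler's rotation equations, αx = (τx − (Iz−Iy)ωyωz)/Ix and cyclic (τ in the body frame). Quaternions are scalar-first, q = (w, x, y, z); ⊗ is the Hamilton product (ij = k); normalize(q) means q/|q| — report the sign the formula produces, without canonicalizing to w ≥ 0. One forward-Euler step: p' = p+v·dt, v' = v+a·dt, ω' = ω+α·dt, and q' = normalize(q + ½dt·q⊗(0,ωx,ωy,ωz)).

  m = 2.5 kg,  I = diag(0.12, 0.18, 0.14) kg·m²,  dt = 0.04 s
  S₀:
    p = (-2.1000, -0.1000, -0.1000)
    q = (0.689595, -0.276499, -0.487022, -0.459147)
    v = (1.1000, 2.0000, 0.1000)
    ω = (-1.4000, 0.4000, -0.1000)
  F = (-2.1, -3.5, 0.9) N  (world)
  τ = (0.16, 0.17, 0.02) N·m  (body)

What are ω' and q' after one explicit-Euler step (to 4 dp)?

ω' = (-1.3472, 0.4384, -0.0847)
q' = (0.6845, -0.2910, -0.4690, -0.4762)

α = I⁻¹(τ − ω×Iω) = (1.3200, 0.9600, 0.3829)
ω' = ω + α·dt = (-1.3472, 0.4384, -0.0847)
Hamilton product q⊗(0,ω) = (-0.2382045, -0.7330720, 0.8909939, -0.8613899)
updated quaternion q' = (0.6845, -0.2910, -0.4690, -0.4762)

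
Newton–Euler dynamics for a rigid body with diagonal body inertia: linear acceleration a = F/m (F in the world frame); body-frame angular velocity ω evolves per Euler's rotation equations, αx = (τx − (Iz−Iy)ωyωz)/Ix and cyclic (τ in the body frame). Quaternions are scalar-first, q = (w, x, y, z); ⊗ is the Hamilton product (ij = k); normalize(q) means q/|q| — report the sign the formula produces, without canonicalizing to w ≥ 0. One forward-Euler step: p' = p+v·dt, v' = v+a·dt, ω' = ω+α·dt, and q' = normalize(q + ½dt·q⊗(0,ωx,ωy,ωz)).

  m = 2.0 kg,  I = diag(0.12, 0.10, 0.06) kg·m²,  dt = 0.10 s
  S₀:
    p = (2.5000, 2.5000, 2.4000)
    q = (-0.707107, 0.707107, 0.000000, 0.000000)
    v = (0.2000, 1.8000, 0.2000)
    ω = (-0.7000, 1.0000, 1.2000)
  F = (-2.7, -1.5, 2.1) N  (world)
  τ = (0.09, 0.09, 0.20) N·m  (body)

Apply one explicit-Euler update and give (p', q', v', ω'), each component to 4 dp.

linear accel F/m = (-1.3500, -0.7500, 1.0500)
p' = p + v·dt = (2.5200, 2.6800, 2.4200)
new velocity v' = (0.0650, 1.7250, 0.3050)
precession coupling ω×(Iω) = (-0.0480, -0.0504, 0.0140)
angular accel α = (1.1500, 1.4040, 3.1000)
ω' = ω + α·dt = (-0.5850, 1.1404, 1.5100)
q⊗(0,ω) = (0.4949749, 0.4949749, -1.5556354, -0.1414214)
updated quaternion q' = (-0.6799, 0.7292, -0.0775, -0.0070)

p' = (2.5200, 2.6800, 2.4200)
q' = (-0.6799, 0.7292, -0.0775, -0.0070)
v' = (0.0650, 1.7250, 0.3050)
ω' = (-0.5850, 1.1404, 1.5100)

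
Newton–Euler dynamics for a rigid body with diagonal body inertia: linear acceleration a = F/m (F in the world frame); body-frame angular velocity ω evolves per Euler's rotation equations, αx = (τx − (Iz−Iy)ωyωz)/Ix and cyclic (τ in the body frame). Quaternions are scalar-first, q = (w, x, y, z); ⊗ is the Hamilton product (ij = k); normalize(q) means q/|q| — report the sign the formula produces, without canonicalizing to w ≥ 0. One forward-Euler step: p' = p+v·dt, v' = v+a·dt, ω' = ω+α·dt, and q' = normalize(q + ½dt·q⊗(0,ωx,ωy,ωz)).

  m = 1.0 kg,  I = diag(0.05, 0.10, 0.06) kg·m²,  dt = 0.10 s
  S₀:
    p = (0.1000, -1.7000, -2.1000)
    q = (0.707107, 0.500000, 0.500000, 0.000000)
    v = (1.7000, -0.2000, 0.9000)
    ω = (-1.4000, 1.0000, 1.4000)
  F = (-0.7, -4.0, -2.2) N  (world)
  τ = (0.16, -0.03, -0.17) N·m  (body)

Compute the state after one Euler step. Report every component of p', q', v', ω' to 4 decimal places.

a = F/m = (-0.7000, -4.0000, -2.2000)
p + v·dt = (0.2700, -1.7200, -2.0100)
v' = v + a·dt = (1.6300, -0.6000, 0.6800)
(τ − ω×Iω)/I = (4.3200, -0.4960, -1.6667)
ω' = ω + α·dt = (-0.9680, 0.9504, 1.2333)
2q̇ = q⊗(0,ω) = (0.2000000, -0.2899498, 0.0071070, 2.1899498)
q' = normalize(q + ½dt·q⊗(0,ω)) = (0.7127, 0.4825, 0.4973, 0.1088)

p' = (0.2700, -1.7200, -2.0100)
q' = (0.7127, 0.4825, 0.4973, 0.1088)
v' = (1.6300, -0.6000, 0.6800)
ω' = (-0.9680, 0.9504, 1.2333)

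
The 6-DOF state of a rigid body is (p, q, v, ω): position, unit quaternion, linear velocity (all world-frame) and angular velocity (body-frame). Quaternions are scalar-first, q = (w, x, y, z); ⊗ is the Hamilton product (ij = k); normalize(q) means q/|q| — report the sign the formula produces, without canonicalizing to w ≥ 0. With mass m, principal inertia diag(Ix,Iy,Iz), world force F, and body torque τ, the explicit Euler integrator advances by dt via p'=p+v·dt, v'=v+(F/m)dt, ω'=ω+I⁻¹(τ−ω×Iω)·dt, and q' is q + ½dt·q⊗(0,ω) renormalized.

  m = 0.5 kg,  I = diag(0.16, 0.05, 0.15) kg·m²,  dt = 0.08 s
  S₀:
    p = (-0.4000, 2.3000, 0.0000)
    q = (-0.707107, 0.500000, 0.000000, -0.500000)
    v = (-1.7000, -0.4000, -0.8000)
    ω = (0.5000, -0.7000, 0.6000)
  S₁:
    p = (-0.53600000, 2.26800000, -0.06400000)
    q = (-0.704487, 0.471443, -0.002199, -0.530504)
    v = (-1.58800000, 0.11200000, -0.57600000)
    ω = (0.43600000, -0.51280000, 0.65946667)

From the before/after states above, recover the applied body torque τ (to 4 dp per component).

Δω = ω₁−ω₀ = (-0.06400000, 0.18720000, 0.05946667)
ω₀×(Iω₀) = (-0.0420, 0.0030, 0.0385)
applied torque τ = (-0.1700, 0.1200, 0.1500)

τ = (-0.1700, 0.1200, 0.1500)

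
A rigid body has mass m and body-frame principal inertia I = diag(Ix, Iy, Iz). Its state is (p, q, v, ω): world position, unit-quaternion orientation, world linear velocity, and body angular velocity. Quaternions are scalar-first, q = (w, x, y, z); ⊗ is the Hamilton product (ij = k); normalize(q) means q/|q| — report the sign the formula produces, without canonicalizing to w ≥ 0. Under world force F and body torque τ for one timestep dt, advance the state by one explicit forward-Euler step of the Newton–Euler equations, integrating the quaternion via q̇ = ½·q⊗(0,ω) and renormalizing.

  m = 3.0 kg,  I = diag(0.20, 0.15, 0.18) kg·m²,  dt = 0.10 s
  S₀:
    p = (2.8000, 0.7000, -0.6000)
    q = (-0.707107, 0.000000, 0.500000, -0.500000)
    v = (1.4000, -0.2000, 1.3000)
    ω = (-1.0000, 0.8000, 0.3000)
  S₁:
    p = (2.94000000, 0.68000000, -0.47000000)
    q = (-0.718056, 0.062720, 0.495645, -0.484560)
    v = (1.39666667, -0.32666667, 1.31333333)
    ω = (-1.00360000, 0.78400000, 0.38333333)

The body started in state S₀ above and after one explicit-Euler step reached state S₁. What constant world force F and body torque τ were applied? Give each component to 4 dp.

Δω = ω₁−ω₀ = (-0.00360000, -0.01600000, 0.08333333)
I·α + gyro = (0.0000, -0.0300, 0.1900)
Δv = v₁−v₀ = (-0.00333333, -0.12666667, 0.01333333)
applied force F = (-0.1000, -3.8000, 0.4000)

F = (-0.1000, -3.8000, 0.4000)
τ = (0.0000, -0.0300, 0.1900)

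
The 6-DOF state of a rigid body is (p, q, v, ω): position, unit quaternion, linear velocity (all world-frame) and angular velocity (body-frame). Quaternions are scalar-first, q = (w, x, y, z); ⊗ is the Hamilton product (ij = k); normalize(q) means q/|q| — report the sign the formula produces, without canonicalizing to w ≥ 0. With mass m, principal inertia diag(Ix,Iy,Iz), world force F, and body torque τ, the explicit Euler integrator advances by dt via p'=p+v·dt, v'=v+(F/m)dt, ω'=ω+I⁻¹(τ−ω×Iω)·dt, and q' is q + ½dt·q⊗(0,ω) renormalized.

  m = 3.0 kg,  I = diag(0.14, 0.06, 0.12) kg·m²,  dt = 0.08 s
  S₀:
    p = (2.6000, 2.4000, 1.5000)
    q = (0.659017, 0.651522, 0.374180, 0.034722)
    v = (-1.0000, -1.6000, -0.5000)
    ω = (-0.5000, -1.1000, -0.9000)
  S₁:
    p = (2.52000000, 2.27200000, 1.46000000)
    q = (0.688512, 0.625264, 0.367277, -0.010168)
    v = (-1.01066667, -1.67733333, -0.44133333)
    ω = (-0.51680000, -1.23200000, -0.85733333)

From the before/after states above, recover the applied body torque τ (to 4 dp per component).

τ = (0.0300, -0.0900, 0.0200)

rate change Δω = (-0.01680000, -0.13200000, 0.04266667)
I·α + gyro = (0.0300, -0.0900, 0.0200)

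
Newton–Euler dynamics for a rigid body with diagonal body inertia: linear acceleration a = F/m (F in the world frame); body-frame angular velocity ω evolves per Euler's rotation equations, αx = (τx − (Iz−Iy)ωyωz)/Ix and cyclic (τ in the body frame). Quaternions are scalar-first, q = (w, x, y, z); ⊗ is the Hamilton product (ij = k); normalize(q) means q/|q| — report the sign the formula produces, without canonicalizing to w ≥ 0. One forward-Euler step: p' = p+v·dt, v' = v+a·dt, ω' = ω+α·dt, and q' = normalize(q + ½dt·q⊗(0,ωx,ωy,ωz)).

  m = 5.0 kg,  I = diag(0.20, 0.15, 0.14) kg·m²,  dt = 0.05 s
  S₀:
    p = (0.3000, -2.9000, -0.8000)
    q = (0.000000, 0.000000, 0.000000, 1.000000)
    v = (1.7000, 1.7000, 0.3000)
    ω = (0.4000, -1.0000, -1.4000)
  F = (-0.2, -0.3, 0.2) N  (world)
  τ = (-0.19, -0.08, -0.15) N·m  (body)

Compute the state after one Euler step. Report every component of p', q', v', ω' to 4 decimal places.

linear accel F/m = (-0.0400, -0.0600, 0.0400)
new position p' = (0.3850, -2.8150, -0.7850)
v + (F/m)dt = (1.6980, 1.6970, 0.3020)
angular accel α = (-0.8800, -0.3093, -1.2143)
ω' = ω + α·dt = (0.3560, -1.0155, -1.4607)
2q̇ = q⊗(0,ω) = (1.4000000, 1.0000000, 0.4000000, 0.0000000)
q' = normalize(q + ½dt·q⊗(0,ω)) = (0.0350, 0.0250, 0.0100, 0.9990)

p' = (0.3850, -2.8150, -0.7850)
q' = (0.0350, 0.0250, 0.0100, 0.9990)
v' = (1.6980, 1.6970, 0.3020)
ω' = (0.3560, -1.0155, -1.4607)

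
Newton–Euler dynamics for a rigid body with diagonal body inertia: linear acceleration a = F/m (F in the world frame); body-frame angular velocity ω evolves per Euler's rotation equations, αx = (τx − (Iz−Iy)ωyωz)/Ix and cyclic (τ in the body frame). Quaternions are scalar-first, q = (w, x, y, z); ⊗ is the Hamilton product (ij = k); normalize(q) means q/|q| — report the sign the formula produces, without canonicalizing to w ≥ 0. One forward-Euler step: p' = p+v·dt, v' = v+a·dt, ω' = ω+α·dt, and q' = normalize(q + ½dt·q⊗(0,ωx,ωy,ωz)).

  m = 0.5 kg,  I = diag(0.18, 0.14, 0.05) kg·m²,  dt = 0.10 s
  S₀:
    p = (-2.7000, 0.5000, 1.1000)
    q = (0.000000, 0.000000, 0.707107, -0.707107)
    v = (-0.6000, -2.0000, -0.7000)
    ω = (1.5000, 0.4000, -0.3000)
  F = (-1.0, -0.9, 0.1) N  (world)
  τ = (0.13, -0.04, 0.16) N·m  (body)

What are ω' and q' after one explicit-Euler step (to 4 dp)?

ω×(Iω) gyroscopic = (0.0108, -0.0585, -0.0240)
α = I⁻¹(τ − ω×Iω) = (0.6622, 0.1321, 3.6800)
ω + α·dt = (1.5662, 0.4132, 0.0680)
q⊗(0,ω) = (-0.4949749, 0.0707107, -1.0606605, -1.0606605)
q + ½dt·q⊗(0,ω), renormalized = (-0.0247, 0.0035, 0.6520, -0.7578)

ω' = (1.5662, 0.4132, 0.0680)
q' = (-0.0247, 0.0035, 0.6520, -0.7578)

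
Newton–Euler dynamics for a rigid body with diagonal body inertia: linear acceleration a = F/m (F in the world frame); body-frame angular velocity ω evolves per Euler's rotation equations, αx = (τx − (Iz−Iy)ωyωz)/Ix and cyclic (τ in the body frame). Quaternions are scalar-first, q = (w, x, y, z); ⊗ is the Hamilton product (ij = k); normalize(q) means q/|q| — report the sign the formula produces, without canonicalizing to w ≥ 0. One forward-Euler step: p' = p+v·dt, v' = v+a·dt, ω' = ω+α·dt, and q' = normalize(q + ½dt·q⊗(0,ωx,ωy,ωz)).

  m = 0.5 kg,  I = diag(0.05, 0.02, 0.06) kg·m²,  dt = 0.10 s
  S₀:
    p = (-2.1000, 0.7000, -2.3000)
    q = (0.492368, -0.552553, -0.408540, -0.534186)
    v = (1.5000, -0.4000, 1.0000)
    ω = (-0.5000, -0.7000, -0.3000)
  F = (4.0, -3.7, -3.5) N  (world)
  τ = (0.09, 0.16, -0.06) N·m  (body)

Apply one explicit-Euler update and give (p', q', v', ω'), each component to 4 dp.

p' = (-1.9500, 0.6600, -2.2000)
q' = (0.4558, -0.5768, -0.4203, -0.5319)
v' = (2.3000, -1.1400, 0.3000)
ω' = (-0.3368, 0.1075, -0.3825)

new position p' = (-1.9500, 0.6600, -2.2000)
new velocity v' = (2.3000, -1.1400, 0.3000)
ω×(Iω) gyroscopic = (0.0084, -0.0015, -0.0105)
(τ − ω×Iω)/I = (1.6320, 8.0750, -0.8250)
new body rate ω' = (-0.3368, 0.1075, -0.3825)
2q̇ = q⊗(0,ω) = (-0.7225103, -0.4975522, -0.2433305, 0.0348067)
updated quaternion q' = (0.4558, -0.5768, -0.4203, -0.5319)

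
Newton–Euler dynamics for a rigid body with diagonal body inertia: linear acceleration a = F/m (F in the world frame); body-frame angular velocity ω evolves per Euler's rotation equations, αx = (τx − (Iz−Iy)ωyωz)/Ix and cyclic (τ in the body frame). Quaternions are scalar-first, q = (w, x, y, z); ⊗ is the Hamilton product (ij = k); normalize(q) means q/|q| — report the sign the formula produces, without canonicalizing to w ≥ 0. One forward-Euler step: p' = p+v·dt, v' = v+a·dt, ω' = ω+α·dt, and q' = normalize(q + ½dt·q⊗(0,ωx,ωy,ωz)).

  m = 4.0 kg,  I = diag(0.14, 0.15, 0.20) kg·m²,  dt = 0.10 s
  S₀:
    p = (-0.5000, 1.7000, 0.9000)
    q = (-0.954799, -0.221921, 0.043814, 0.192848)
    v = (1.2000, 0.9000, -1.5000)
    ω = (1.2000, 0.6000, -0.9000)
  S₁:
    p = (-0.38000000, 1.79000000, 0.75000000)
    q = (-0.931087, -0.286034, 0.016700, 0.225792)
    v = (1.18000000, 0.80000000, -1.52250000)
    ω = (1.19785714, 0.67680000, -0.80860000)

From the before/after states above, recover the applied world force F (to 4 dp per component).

F = (-0.8000, -4.0000, -0.9000)

velocity change Δv = (-0.02000000, -0.10000000, -0.02250000)
F = m·Δv/dt = (-0.8000, -4.0000, -0.9000)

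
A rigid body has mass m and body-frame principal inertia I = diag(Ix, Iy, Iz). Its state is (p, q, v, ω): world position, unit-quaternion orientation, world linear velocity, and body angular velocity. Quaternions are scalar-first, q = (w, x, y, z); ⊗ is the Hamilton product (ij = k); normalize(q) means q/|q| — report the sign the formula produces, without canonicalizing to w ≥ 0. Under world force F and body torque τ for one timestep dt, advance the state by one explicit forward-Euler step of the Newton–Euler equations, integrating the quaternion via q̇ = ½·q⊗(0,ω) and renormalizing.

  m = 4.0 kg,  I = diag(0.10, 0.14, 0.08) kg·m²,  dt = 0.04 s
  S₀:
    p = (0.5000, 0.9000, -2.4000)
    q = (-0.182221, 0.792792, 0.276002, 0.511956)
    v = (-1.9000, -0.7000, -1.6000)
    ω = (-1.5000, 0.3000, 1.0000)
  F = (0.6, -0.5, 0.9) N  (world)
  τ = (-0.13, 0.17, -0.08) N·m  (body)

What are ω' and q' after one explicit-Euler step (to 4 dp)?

ω' = (-1.5448, 0.3571, 0.9690)
q' = (-0.1702, 0.8002, 0.2435, 0.5210)

gyro term ω×Iω = (-0.0180, -0.0300, -0.0180)
α = I⁻¹(τ − ω×Iω) = (-1.1200, 1.4286, -0.7750)
ω + α·dt = (-1.5448, 0.3571, 0.9690)
q⊗(0,ω) = (0.5944314, 0.3957467, -1.6153923, 0.4696196)
q' = normalize(q + ½dt·q⊗(0,ω)) = (-0.1702, 0.8002, 0.2435, 0.5210)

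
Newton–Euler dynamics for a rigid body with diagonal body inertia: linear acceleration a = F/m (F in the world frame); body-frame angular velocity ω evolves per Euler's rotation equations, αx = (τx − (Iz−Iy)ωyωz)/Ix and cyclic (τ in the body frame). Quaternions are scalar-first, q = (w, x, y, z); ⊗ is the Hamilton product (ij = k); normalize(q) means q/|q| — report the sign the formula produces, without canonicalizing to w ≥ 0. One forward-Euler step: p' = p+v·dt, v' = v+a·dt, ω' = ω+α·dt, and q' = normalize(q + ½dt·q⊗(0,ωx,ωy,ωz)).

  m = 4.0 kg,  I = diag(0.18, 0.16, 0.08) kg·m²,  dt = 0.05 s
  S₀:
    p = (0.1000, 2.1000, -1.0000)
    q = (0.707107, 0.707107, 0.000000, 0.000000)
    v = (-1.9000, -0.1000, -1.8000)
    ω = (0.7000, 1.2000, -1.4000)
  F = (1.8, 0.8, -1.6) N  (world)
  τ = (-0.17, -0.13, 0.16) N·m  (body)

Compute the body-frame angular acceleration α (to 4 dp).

α = (-1.6911, -0.2000, 2.2100)

gyro term ω×Iω = (0.1344, -0.0980, -0.0168)
(τ − ω×Iω)/I = (-1.6911, -0.2000, 2.2100)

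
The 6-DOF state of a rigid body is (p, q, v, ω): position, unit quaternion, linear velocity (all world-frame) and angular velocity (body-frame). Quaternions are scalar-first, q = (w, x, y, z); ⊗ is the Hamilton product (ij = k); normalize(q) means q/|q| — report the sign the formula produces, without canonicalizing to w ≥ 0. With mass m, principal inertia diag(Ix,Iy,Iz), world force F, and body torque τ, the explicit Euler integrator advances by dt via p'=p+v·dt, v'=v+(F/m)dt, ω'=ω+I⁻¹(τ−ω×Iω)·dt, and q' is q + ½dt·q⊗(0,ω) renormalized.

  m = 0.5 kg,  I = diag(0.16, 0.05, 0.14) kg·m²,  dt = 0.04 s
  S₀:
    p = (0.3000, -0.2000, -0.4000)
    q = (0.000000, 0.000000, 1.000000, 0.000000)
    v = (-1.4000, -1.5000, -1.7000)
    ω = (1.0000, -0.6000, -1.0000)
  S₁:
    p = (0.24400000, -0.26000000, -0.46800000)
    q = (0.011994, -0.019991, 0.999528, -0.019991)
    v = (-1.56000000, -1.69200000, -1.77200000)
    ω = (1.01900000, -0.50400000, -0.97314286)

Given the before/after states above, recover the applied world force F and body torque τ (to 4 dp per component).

F = (-2.0000, -2.4000, -0.9000)
τ = (0.1300, 0.1000, 0.1600)

rate change Δω = (0.01900000, 0.09600000, 0.02685714)
precession coupling = (0.0540, -0.0200, 0.0660)
I·α + gyro = (0.1300, 0.1000, 0.1600)
Δv = v₁−v₀ = (-0.16000000, -0.19200000, -0.07200000)
applied force F = (-2.0000, -2.4000, -0.9000)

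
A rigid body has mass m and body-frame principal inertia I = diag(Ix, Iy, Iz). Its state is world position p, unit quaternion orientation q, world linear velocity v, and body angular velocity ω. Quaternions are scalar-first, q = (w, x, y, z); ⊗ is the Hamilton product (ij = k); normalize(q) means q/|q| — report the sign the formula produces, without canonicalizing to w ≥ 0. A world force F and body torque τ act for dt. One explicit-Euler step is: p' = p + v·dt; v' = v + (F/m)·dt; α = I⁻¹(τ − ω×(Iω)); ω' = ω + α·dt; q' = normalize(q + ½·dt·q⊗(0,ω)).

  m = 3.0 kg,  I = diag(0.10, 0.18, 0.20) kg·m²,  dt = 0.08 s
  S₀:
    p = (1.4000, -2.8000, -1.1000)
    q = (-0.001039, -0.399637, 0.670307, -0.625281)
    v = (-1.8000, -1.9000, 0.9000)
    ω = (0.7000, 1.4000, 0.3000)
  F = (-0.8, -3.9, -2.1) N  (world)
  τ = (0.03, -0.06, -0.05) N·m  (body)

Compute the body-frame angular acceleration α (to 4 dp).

precession coupling ω×(Iω) = (0.0084, -0.0210, 0.0784)
(τ − ω×Iω)/I = (0.2160, -0.2167, -0.6420)

α = (0.2160, -0.2167, -0.6420)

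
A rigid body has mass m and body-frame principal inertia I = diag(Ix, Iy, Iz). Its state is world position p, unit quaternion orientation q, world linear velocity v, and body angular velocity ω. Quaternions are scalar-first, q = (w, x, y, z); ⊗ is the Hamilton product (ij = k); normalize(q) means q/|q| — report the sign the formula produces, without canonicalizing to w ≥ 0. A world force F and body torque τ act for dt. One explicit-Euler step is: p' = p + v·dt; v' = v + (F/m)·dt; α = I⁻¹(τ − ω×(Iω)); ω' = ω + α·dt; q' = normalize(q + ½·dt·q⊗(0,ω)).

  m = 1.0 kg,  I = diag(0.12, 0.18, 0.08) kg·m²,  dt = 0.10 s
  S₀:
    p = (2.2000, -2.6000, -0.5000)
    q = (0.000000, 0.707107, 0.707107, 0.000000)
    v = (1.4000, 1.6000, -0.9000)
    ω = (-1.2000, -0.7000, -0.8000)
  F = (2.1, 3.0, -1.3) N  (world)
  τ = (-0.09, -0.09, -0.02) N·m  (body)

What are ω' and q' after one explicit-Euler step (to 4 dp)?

α = I⁻¹(τ − ω×Iω) = (-0.2833, -0.7133, -0.8800)
ω' = ω + α·dt = (-1.2283, -0.7713, -0.8880)
2q̇ = q⊗(0,ω) = (1.3435033, -0.5656856, 0.5656856, 0.3535535)
q' = normalize(q + ½dt·q⊗(0,ω)) = (0.0670, 0.6767, 0.7330, 0.0176)

ω' = (-1.2283, -0.7713, -0.8880)
q' = (0.0670, 0.6767, 0.7330, 0.0176)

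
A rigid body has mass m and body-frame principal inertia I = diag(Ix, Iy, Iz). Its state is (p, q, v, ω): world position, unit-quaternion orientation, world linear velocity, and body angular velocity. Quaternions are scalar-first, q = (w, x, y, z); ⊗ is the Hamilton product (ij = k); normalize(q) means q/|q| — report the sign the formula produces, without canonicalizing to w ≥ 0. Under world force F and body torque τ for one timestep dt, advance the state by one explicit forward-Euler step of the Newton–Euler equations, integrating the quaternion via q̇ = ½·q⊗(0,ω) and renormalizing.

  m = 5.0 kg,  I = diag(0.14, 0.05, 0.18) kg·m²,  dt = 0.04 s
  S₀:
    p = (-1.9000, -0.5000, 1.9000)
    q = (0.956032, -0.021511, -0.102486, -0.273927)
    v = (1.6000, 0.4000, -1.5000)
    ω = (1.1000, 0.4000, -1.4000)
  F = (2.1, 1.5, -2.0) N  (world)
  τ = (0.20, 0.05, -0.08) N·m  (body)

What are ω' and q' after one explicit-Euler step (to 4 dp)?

ω' = (1.1779, 0.3907, -1.4090)
q' = (0.9490, 0.0046, -0.1014, -0.2984)

angular accel α = (1.9486, -0.2320, -0.2244)
ω' = ω + α·dt = (1.1779, 0.3907, -1.4090)
q⊗(0,ω) = (-0.3188413, 1.3046864, 0.0509777, -1.2343146)
updated quaternion q' = (0.9490, 0.0046, -0.1014, -0.2984)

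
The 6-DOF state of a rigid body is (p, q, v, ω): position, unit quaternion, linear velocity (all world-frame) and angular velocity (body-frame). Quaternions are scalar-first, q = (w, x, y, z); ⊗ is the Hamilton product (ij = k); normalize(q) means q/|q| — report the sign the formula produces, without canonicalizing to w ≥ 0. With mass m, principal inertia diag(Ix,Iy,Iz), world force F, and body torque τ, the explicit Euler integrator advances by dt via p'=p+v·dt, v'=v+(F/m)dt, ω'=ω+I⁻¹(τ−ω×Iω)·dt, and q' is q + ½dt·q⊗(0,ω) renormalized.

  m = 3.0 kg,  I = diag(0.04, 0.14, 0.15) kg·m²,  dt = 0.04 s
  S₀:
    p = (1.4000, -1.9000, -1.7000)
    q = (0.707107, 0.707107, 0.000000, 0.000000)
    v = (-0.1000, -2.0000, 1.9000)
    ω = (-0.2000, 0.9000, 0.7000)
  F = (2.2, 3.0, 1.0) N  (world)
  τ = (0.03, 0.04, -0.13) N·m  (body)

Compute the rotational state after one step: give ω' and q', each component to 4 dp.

ω' = (-0.1763, 0.9070, 0.6701)
q' = (0.7097, 0.7041, 0.0028, 0.0226)

precession coupling ω×(Iω) = (0.0063, 0.0154, -0.0180)
(τ − ω×Iω)/I = (0.5925, 0.1757, -0.7467)
ω + α·dt = (-0.1763, 0.9070, 0.6701)
q⊗(0,ω) = (0.1414214, -0.1414214, 0.1414214, 1.1313712)
q + ½dt·q⊗(0,ω), renormalized = (0.7097, 0.7041, 0.0028, 0.0226)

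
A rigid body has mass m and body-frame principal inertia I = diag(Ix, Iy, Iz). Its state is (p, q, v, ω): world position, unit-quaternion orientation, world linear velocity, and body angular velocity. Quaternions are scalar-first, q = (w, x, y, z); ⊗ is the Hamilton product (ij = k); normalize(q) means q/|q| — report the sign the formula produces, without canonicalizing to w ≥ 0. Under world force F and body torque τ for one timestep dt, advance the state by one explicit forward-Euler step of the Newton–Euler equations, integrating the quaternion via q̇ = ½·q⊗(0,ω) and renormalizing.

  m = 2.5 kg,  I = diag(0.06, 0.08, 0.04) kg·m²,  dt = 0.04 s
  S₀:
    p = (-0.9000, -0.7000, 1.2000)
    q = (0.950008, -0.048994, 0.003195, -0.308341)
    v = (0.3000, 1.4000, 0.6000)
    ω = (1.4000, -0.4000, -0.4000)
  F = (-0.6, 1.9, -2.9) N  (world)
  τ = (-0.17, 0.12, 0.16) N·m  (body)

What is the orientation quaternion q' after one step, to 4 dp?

Hamilton product q⊗(0,ω) = (-0.0534668, 1.2053968, -0.8312782, -0.3648786)
q + ½dt·q⊗(0,ω), renormalized = (0.9485, -0.0249, -0.0134, -0.3155)

q' = (0.9485, -0.0249, -0.0134, -0.3155)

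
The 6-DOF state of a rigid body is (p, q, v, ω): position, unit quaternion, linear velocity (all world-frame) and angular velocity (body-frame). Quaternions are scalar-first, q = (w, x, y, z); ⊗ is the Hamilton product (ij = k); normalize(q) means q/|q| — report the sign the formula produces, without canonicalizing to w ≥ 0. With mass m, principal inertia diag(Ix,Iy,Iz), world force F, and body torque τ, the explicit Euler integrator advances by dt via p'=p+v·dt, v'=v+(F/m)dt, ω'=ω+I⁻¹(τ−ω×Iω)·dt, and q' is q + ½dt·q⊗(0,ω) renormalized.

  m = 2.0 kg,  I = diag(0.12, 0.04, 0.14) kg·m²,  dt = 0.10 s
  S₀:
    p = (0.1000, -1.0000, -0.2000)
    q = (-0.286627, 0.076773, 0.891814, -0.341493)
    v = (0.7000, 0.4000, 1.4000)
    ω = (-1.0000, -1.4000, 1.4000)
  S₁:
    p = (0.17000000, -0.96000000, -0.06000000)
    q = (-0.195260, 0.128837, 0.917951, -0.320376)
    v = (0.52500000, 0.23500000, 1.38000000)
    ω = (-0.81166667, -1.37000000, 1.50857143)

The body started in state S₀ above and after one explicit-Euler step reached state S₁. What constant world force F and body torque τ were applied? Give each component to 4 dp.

rate change Δω = (0.18833333, 0.03000000, 0.10857143)
τ = I·(Δω/dt) + ω₀×(Iω₀) = (0.0300, 0.0400, 0.0400)
Δv = v₁−v₀ = (-0.17500000, -0.16500000, -0.02000000)
applied force F = (-3.5000, -3.3000, -0.4000)

F = (-3.5000, -3.3000, -0.4000)
τ = (0.0300, 0.0400, 0.0400)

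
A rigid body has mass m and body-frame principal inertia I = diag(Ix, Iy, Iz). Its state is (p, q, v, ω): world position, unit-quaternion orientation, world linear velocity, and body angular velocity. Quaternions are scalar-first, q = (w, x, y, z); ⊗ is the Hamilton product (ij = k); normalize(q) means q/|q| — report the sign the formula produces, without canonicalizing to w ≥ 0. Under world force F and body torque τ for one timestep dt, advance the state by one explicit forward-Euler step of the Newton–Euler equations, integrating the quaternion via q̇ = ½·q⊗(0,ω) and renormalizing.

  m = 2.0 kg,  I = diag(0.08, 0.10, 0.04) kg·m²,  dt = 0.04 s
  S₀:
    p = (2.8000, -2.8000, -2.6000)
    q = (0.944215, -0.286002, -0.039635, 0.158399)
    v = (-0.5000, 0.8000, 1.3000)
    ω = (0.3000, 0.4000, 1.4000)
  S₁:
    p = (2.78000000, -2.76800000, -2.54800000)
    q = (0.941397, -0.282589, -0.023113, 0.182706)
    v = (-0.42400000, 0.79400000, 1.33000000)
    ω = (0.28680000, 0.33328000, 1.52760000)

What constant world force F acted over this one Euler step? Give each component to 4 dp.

F = (3.8000, -0.3000, 1.5000)

velocity change Δv = (0.07600000, -0.00600000, 0.03000000)
m·(v₁−v₀)/dt = (3.8000, -0.3000, 1.5000)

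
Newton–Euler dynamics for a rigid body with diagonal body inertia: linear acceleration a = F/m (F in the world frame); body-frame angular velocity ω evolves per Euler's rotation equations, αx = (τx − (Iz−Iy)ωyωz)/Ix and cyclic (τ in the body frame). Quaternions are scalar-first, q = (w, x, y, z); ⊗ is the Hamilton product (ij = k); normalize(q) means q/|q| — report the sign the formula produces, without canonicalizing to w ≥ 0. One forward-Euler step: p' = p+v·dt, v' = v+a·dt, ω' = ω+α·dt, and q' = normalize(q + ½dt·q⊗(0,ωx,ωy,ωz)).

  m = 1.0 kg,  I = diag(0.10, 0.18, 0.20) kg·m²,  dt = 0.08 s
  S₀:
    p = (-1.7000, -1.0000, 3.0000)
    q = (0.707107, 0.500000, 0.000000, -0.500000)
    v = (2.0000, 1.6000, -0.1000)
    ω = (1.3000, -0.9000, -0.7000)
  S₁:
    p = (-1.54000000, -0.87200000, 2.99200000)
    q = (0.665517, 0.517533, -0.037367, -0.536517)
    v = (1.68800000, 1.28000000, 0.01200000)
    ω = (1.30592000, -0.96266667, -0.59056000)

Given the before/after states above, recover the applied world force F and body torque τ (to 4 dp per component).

F = (-3.9000, -4.0000, 1.4000)
τ = (0.0200, -0.0500, 0.1800)

v₁ − v₀ = (-0.31200000, -0.32000000, 0.11200000)
applied force F = (-3.9000, -4.0000, 1.4000)
Δω = ω₁−ω₀ = (0.00592000, -0.06266667, 0.10944000)
ω₀×(Iω₀) = (0.0126, 0.0910, -0.0936)
applied torque τ = (0.0200, -0.0500, 0.1800)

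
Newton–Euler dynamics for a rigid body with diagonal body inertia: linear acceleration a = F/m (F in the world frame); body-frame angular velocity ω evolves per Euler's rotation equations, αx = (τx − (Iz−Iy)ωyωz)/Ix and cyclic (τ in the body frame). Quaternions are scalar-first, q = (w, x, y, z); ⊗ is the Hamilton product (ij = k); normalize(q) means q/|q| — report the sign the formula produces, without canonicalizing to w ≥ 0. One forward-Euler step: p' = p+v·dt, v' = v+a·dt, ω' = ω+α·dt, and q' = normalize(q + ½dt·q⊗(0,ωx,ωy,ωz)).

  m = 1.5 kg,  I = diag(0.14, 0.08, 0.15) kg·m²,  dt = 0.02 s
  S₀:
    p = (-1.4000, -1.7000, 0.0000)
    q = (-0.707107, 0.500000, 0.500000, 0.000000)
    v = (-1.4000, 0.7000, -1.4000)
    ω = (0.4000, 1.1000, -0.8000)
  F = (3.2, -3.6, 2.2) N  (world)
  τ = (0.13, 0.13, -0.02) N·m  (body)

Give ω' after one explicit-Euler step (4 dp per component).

ω' = (0.4274, 1.1317, -0.7991)

gyro term ω×Iω = (-0.0616, 0.0032, -0.0264)
angular accel α = (1.3686, 1.5850, 0.0427)
new body rate ω' = (0.4274, 1.1317, -0.7991)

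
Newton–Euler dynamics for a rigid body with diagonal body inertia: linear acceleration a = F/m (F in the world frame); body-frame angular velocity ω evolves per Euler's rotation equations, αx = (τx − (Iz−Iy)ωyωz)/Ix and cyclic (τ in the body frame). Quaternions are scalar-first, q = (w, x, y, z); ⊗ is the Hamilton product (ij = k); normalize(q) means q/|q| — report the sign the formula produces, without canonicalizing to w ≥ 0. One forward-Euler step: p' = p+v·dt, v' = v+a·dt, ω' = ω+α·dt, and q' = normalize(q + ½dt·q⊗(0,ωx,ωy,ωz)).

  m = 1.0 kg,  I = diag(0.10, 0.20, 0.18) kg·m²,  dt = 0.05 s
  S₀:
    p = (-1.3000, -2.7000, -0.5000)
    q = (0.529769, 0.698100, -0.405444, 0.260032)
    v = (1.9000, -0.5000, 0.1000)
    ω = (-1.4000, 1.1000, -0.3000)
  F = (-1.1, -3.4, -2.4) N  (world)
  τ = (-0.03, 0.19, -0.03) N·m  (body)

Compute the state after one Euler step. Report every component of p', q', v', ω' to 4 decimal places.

p' = (-1.2050, -2.7250, -0.4950)
q' = (0.5667, 0.6748, -0.3943, 0.2608)
v' = (1.8450, -0.6700, -0.0200)
ω' = (-1.4183, 1.1559, -0.2656)

gyro term ω×Iω = (0.0066, -0.0336, -0.1540)
angular accel α = (-0.3660, 1.1180, 0.6889)
ω + α·dt = (-1.4183, 1.1559, -0.2656)
2q̇ = q⊗(0,ω) = (1.5013380, -0.9060786, 0.4281311, 0.0413577)
updated quaternion q' = (0.5667, 0.6748, -0.3943, 0.2608)
a = F/m = (-1.1000, -3.4000, -2.4000)
p + v·dt = (-1.2050, -2.7250, -0.4950)
new velocity v' = (1.8450, -0.6700, -0.0200)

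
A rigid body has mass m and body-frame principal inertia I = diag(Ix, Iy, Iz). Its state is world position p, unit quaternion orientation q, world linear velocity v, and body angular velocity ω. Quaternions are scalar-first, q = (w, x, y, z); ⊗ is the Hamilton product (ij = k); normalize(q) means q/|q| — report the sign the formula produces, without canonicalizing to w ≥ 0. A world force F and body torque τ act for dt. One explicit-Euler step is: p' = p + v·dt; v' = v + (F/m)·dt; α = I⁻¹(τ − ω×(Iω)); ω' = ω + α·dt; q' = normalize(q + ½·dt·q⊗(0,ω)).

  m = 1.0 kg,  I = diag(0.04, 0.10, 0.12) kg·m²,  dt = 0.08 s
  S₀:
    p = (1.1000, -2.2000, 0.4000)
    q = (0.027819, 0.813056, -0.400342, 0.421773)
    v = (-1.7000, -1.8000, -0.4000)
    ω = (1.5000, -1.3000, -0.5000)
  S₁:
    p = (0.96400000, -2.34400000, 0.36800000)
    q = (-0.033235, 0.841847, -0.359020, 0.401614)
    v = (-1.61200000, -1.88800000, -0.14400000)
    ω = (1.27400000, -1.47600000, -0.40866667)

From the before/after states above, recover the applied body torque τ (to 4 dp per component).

τ = (-0.1000, -0.1600, 0.0200)

ω₁ − ω₀ = (-0.22600000, -0.17600000, 0.09133333)
τ = I·(Δω/dt) + ω₀×(Iω₀) = (-0.1000, -0.1600, 0.0200)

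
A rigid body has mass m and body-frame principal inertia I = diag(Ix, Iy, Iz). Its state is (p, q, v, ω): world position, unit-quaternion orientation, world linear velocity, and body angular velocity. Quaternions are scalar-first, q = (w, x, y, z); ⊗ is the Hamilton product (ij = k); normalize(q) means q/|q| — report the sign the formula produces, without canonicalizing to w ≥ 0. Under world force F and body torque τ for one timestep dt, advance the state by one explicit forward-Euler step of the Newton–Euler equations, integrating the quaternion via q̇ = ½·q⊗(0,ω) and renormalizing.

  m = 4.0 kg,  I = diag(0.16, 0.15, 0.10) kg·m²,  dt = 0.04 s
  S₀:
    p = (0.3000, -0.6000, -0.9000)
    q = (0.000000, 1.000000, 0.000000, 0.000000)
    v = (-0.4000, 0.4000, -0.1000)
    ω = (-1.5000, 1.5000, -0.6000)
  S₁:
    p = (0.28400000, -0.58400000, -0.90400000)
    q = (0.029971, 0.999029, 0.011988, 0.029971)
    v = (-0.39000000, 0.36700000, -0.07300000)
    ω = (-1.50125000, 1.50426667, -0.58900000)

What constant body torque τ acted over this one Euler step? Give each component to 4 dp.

τ = (0.0400, 0.0700, 0.0500)

ω₁ − ω₀ = (-0.00125000, 0.00426667, 0.01100000)
τ = I·(Δω/dt) + ω₀×(Iω₀) = (0.0400, 0.0700, 0.0500)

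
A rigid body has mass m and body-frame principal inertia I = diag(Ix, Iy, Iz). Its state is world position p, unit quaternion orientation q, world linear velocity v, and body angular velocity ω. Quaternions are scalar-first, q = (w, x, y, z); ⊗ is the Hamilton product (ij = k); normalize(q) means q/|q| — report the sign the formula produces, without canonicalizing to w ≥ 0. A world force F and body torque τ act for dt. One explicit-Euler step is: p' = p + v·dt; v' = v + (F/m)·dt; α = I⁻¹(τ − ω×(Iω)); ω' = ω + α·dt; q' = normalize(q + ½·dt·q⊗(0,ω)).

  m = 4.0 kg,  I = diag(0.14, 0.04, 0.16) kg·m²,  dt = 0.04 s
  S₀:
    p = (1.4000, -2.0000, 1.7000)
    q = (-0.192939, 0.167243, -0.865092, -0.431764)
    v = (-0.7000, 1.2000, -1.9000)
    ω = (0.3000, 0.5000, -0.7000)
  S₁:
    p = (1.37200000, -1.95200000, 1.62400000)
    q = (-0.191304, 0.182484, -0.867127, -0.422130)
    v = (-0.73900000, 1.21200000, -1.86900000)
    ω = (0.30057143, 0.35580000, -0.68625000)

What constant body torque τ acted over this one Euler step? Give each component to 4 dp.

Δω = ω₁−ω₀ = (0.00057143, -0.14420000, 0.01375000)
gyro term ω₀×Iω₀ = (-0.0420, 0.0042, -0.0150)
applied torque τ = (-0.0400, -0.1400, 0.0400)

τ = (-0.0400, -0.1400, 0.0400)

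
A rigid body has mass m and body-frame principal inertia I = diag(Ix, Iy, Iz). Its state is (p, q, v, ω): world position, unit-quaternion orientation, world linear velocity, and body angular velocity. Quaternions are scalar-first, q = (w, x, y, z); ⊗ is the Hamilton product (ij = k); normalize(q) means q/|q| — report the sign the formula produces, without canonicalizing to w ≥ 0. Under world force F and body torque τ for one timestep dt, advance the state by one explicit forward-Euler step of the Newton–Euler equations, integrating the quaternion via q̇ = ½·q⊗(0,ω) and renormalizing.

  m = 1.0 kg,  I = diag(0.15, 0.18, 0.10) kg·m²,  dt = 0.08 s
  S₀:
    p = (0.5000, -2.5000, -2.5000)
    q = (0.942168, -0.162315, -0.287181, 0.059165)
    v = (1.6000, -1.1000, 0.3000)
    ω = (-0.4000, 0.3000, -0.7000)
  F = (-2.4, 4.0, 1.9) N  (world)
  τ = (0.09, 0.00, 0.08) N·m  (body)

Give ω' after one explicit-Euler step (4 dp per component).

ω' = (-0.3610, 0.2938, -0.6331)

precession coupling ω×(Iω) = (0.0168, 0.0140, -0.0036)
(τ − ω×Iω)/I = (0.4880, -0.0778, 0.8360)
ω' = ω + α·dt = (-0.3610, 0.2938, -0.6331)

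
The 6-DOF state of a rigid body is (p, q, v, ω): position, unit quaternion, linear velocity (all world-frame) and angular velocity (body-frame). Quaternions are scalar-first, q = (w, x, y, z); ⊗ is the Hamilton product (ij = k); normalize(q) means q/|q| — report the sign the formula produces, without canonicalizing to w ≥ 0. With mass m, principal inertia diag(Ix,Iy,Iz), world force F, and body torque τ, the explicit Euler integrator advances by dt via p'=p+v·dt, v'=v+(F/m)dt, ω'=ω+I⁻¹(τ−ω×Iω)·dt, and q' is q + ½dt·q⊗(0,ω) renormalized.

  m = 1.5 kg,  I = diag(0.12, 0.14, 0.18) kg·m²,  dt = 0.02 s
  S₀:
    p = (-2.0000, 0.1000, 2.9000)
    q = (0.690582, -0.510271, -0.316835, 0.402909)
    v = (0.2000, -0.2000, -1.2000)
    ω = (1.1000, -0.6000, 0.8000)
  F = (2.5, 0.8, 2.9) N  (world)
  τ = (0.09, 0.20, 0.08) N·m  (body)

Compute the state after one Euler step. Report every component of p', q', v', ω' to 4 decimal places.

p' = (-1.9960, 0.0960, 2.8760)
q' = (0.6910, -0.5027, -0.3124, 0.4149)
v' = (0.2333, -0.1893, -1.1613)
ω' = (1.1182, -0.5639, 0.8104)

gyro term ω×Iω = (-0.0192, -0.0528, -0.0132)
(τ − ω×Iω)/I = (0.9100, 1.8057, 0.5178)
new body rate ω' = (1.1182, -0.5639, 0.8104)
Hamilton product q⊗(0,ω) = (0.0488699, 0.7479176, 0.4370675, 1.2071467)
q' = normalize(q + ½dt·q⊗(0,ω)) = (0.6910, -0.5027, -0.3124, 0.4149)
p + v·dt = (-1.9960, 0.0960, 2.8760)
v + (F/m)dt = (0.2333, -0.1893, -1.1613)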